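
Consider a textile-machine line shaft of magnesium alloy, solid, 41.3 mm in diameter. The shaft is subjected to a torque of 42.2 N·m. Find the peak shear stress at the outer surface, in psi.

442 psi

J = πd⁴/32 = π(0.0413)⁴/32 = 2.856×10^-7 m⁴.
τ_max = T·r/J = 42.20 × 0.0206 / 2.856×10^-7 = 3.051×10^6 Pa.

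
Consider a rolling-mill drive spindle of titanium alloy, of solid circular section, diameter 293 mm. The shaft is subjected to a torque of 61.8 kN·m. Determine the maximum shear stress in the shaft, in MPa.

12.5 MPa

J = πd⁴/32 = π(0.293)⁴/32 = 7.236×10^-4 m⁴.
τ_max = T·r/J = 61800 × 0.146 / 7.236×10^-4 = 1.251×10^7 Pa.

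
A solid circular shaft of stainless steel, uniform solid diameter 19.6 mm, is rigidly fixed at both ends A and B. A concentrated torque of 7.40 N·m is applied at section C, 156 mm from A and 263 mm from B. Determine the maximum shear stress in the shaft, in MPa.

3.14 MPa

With uniform GJ and both ends fixed, compatibility θ_AC = θ_CB gives T_A·a = T_B·b, together with T_A + T_B = T₀.
T_A = T₀·b/(a+b) = 7.400·263/419.0 = 4.645 N·m; T_B = 2.755 N·m.
τ in each portion: τ_AC = 3.14×10^6 Pa, τ_CB = 1.86×10^6 Pa; maximum is in AC.
τ_max = T_AC·r/J = 4.645·0.00980/1.45×10^-8 = 3.142×10^6 Pa.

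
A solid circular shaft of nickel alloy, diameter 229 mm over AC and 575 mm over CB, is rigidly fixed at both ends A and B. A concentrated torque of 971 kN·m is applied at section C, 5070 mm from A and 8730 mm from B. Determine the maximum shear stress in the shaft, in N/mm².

Compatibility: T_A·a/J_AC = T_B·b/J_CB with T_A + T_B = T₀.
J_AC = 2.70×10^-4 m⁴, J_CB = 0.0107 m⁴, so T_A = T₀·(J_AC/a)/((J_AC/a)+(J_CB/b)) = 40320 N·m, T_B = 930700 N·m.
τ in each portion: τ_AC = 1.71×10^7 Pa, τ_CB = 2.49×10^7 Pa; maximum is in CB.
τ_max = T_CB·r/J = 930700·0.287/0.0107 = 2.493×10^7 Pa.

24.9 N/mm²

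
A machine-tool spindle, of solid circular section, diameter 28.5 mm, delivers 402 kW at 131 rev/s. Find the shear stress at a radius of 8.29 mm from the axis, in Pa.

ω = 2π·131 = 823.1 rad/s, so T = P/ω = 402×10³ / 823.1 = 488.4 N·m.
J = πd⁴/32 = π(0.0285)⁴/32 = 6.477×10^-8 m⁴.
Shear stress varies linearly with radius: τ = T·r/J = 488.4 × 0.00829 / 6.477×10^-8 = 6.251×10^7 Pa.

6.25e7 Pa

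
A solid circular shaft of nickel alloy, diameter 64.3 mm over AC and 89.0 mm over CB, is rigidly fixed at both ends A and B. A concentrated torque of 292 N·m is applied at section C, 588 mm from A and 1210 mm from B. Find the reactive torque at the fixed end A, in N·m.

Compatibility: T_A·a/J_AC = T_B·b/J_CB with T_A + T_B = T₀.
J_AC = 1.68×10^-6 m⁴, J_CB = 6.16×10^-6 m⁴, so T_A = T₀·(J_AC/a)/((J_AC/a)+(J_CB/b)) = 104.9 N·m, T_B = 187.1 N·m.

105 N·m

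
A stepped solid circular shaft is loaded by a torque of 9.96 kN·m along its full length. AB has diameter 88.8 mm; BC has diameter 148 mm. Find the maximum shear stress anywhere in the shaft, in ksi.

10.5 ksi

Under the same torque, τ_max = 16T/(πd³) is largest where d is smallest — segment AB (d = 88.8 mm).
τ_max = 16·9960/(π·(0.0888)³) = 7.244×10^7 Pa.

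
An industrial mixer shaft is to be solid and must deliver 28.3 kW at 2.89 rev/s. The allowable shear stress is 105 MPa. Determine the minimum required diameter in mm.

ω = 2π·2.89 = 18.16 rad/s, so T = P/ω = 28.3×10³ / 18.16 = 1559 N·m.
For a solid shaft τ_max = 16T/(πd³), so d = (16T/(π τ_allow))^(1/3) = (16·1559/(π·1.05×10^8))^(1/3) = 0.04228 m.

42.3 mm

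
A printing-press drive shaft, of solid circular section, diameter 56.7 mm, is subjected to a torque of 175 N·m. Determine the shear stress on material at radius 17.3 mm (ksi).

0.433 ksi

J = πd⁴/32 = π(0.0567)⁴/32 = 1.015×10^-6 m⁴.
Shear stress varies linearly with radius: τ = T·r/J = 175.0 × 0.0173 / 1.015×10^-6 = 2.984×10^6 Pa.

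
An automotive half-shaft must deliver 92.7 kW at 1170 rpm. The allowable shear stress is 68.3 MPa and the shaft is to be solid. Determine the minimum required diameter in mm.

ω = 2π·1170/60 = 122.5 rad/s, so T = P/ω = 92.7×10³ / 122.5 = 756.6 N·m.
For a solid shaft τ_max = 16T/(πd³), so d = (16T/(π τ_allow))^(1/3) = (16·756.6/(π·6.83×10^7))^(1/3) = 0.03835 m.

38.4 mm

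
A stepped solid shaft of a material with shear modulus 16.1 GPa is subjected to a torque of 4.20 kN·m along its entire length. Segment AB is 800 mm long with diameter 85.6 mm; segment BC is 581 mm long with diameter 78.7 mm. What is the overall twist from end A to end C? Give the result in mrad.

J_AB = π(0.0856)⁴/32 = 5.27×10^-6 m⁴; J_BC = π(0.0787)⁴/32 = 3.77×10^-6 m⁴.
θ = (T/G)·Σ L_i/J_i = (4200/16.1×10⁹)·(0.800/5.27×10^-6 + 0.581/3.77×10^-6) = 0.07984 rad.

79.8 mrad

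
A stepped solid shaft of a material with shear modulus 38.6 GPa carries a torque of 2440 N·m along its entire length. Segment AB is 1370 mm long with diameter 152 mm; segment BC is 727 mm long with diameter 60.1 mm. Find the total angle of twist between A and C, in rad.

J_AB = π(0.152)⁴/32 = 5.24×10^-5 m⁴; J_BC = π(0.0601)⁴/32 = 1.28×10^-6 m⁴.
θ = (T/G)·Σ L_i/J_i = (2440/38.6×10⁹)·(1.37/5.24×10^-5 + 0.727/1.28×10^-6) = 0.03753 rad.

0.0375 rad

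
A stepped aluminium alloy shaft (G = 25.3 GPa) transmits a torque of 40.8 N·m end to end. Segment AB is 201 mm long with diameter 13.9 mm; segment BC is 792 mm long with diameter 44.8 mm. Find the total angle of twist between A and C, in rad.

0.0917 rad

J_AB = π(0.0139)⁴/32 = 3.66×10^-9 m⁴; J_BC = π(0.0448)⁴/32 = 3.95×10^-7 m⁴.
θ = (T/G)·Σ L_i/J_i = (40.80/25.3×10⁹)·(0.201/3.66×10^-9 + 0.792/3.95×10^-7) = 0.09168 rad.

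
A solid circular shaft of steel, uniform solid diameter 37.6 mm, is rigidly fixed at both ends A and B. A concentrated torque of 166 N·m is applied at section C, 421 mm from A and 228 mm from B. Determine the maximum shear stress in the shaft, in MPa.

10.3 MPa

With uniform GJ and both ends fixed, compatibility θ_AC = θ_CB gives T_A·a = T_B·b, together with T_A + T_B = T₀.
T_A = T₀·b/(a+b) = 166.0·228/649.0 = 58.32 N·m; T_B = 107.7 N·m.
τ in each portion: τ_AC = 5.59×10^6 Pa, τ_CB = 1.03×10^7 Pa; maximum is in CB.
τ_max = T_CB·r/J = 107.7·0.0188/1.96×10^-7 = 1.032×10^7 Pa.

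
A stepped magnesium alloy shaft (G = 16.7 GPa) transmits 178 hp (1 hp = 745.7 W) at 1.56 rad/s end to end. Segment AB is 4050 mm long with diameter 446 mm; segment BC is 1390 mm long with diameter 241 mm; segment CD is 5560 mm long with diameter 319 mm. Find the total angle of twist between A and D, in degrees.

3.13°

ω = 1.56 rad/s, so T = P/ω = 178×745.7 / 1.560 = 85090 N·m.
J_AB = π(0.446)⁴/32 = 3.88×10^-3 m⁴; J_BC = π(0.241)⁴/32 = 3.31×10^-4 m⁴; J_CD = π(0.319)⁴/32 = 1.02×10^-3 m⁴.
θ = (T/G)·Σ L_i/J_i = (85090/16.7×10⁹)·(4.05/3.88×10^-3 + 1.39/3.31×10^-4 + 5.56/1.02×10^-3) = 0.05456 rad.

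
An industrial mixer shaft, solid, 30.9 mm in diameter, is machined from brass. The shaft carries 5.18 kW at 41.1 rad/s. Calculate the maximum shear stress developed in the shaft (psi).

3160 psi

ω = 41.1 rad/s, so T = P/ω = 5.18×10³ / 41.10 = 126.0 N·m.
J = πd⁴/32 = π(0.0309)⁴/32 = 8.950×10^-8 m⁴.
τ_max = T·r/J = 126.0 × 0.0154 / 8.950×10^-8 = 2.176×10^7 Pa.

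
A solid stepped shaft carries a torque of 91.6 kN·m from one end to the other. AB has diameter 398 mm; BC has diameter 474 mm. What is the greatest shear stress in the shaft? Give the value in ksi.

Under the same torque, τ_max = 16T/(πd³) is largest where d is smallest — segment AB (d = 398 mm).
τ_max = 16·91600/(π·(0.398)³) = 7.400×10^6 Pa.

1.07 ksi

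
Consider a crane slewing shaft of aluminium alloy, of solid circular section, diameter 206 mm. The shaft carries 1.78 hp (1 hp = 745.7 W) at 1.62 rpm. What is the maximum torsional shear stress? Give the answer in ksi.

0.661 ksi

ω = 2π·1.62/60 = 0.1696 rad/s, so T = P/ω = 1.78×745.7 / 0.1696 = 7824 N·m.
J = πd⁴/32 = π(0.206)⁴/32 = 1.768×10^-4 m⁴.
τ_max = T·r/J = 7824 × 0.103 / 1.768×10^-4 = 4.558×10^6 Pa.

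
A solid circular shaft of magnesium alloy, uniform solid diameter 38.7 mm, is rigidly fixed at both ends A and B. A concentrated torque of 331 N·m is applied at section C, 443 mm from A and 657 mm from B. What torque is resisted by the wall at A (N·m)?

198 N·m

With uniform GJ and both ends fixed, compatibility θ_AC = θ_CB gives T_A·a = T_B·b, together with T_A + T_B = T₀.
T_A = T₀·b/(a+b) = 331.0·657/1100 = 197.7 N·m; T_B = 133.3 N·m.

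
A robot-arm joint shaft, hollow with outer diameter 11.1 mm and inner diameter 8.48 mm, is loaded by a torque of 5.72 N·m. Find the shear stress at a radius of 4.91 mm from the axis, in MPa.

J = π(d_o⁴ − d_i⁴)/32 = π(0.0111⁴ − 0.00848⁴)/32 = 9.827×10^-10 m⁴.
Shear stress varies linearly with radius: τ = T·r/J = 5.720 × 0.00491 / 9.827×10^-10 = 2.858×10^7 Pa.

28.6 MPa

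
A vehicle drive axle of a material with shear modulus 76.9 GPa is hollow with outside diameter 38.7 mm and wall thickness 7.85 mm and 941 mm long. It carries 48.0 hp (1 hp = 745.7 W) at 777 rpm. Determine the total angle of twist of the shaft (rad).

0.0279 rad

ω = 2π·777/60 = 81.37 rad/s, so T = P/ω = 48.0×745.7 / 81.37 = 439.9 N·m.
J = π(d_o⁴ − d_i⁴)/32 = π(0.0387⁴ − 0.0230⁴)/32 = 1.927×10^-7 m⁴.
θ = T·L/(G·J) = 439.9 × 0.941 / (76.9×10⁹ × 1.927×10^-7) = 0.02793 rad.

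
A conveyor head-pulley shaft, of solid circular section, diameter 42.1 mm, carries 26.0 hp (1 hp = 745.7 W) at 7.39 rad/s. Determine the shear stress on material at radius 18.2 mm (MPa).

ω = 7.39 rad/s, so T = P/ω = 26.0×745.7 / 7.390 = 2624 N·m.
J = πd⁴/32 = π(0.0421)⁴/32 = 3.084×10^-7 m⁴.
Shear stress varies linearly with radius: τ = T·r/J = 2624 × 0.0182 / 3.084×10^-7 = 1.548×10^8 Pa.

155 MPa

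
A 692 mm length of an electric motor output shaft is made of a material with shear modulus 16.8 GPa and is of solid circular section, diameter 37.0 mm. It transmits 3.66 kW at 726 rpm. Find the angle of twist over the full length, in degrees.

0.617°

ω = 2π·726/60 = 76.03 rad/s, so T = P/ω = 3.66×10³ / 76.03 = 48.14 N·m.
J = πd⁴/32 = π(0.0370)⁴/32 = 1.840×10^-7 m⁴.
θ = T·L/(G·J) = 48.14 × 0.692 / (16.8×10⁹ × 1.840×10^-7) = 0.01078 rad.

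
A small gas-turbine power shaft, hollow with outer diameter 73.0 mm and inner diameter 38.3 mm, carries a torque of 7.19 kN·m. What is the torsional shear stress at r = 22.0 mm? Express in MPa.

61.4 MPa

J = π(d_o⁴ − d_i⁴)/32 = π(0.0730⁴ − 0.0383⁴)/32 = 2.577×10^-6 m⁴.
Shear stress varies linearly with radius: τ = T·r/J = 7190 × 0.0220 / 2.577×10^-6 = 6.139×10^7 Pa.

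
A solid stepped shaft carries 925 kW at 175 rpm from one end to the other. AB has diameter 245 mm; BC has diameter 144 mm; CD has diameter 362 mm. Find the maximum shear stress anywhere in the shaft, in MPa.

ω = 2π·175/60 = 18.33 rad/s, so T = P/ω = 925×10³ / 18.33 = 50470 N·m.
Under the same torque, τ_max = 16T/(πd³) is largest where d is smallest — segment BC (d = 144 mm).
τ_max = 16·50470/(π·(0.144)³) = 8.609×10^7 Pa.

86.1 MPa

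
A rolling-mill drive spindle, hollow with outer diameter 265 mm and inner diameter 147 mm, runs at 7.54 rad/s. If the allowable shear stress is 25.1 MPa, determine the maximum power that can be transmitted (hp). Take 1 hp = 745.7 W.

J = π(d_o⁴ − d_i⁴)/32 = π(0.265⁴ − 0.147⁴)/32 = 4.383×10^-4 m⁴.
T_max = τ_allow·J/r = 2.51×10^7 × 4.383×10^-4 / 0.133 = 83030 N·m.
ω = 7.54 rad/s, so P_max = T_max·ω = 6.261×10^5 W.

840 hp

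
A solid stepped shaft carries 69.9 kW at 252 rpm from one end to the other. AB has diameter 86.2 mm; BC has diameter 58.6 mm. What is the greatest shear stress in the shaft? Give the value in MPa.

ω = 2π·252/60 = 26.39 rad/s, so T = P/ω = 69.9×10³ / 26.39 = 2649 N·m.
Under the same torque, τ_max = 16T/(πd³) is largest where d is smallest — segment BC (d = 58.6 mm).
τ_max = 16·2649/(π·(0.0586)³) = 6.704×10^7 Pa.

67.0 MPa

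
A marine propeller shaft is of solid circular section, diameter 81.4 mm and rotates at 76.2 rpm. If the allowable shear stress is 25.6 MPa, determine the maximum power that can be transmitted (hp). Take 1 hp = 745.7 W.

J = πd⁴/32 = π(0.0814)⁴/32 = 4.310×10^-6 m⁴.
T_max = τ_allow·J/r = 2.56×10^7 × 4.310×10^-6 / 0.0407 = 2711 N·m.
ω = 2π·76.2/60 = 7.980 rad/s, so P_max = T_max·ω = 2.163×10^4 W.

29.0 hp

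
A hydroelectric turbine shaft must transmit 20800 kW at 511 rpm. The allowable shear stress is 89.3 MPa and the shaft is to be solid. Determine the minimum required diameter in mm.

281 mm

ω = 2π·511/60 = 53.51 rad/s, so T = P/ω = 20800×10³ / 53.51 = 388700 N·m.
For a solid shaft τ_max = 16T/(πd³), so d = (16T/(π τ_allow))^(1/3) = (16·388700/(π·8.93×10^7))^(1/3) = 0.2809 m.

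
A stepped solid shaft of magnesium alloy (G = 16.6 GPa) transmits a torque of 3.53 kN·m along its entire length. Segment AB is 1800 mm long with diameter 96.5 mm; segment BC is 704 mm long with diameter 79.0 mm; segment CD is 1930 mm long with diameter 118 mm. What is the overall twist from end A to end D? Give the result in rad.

J_AB = π(0.0965)⁴/32 = 8.51×10^-6 m⁴; J_BC = π(0.0790)⁴/32 = 3.82×10^-6 m⁴; J_CD = π(0.118)⁴/32 = 1.90×10^-5 m⁴.
θ = (T/G)·Σ L_i/J_i = (3530/16.6×10⁹)·(1.80/8.51×10^-6 + 0.704/3.82×10^-6 + 1.93/1.90×10^-5) = 0.1057 rad.

0.106 rad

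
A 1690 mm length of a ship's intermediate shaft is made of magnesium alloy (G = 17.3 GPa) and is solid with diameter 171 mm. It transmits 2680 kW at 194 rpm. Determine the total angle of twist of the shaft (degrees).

ω = 2π·194/60 = 20.32 rad/s, so T = P/ω = 2680×10³ / 20.32 = 131900 N·m.
J = πd⁴/32 = π(0.171)⁴/32 = 8.394×10^-5 m⁴.
θ = T·L/(G·J) = 131900 × 1.69 / (17.3×10⁹ × 8.394×10^-5) = 0.1535 rad.

8.80°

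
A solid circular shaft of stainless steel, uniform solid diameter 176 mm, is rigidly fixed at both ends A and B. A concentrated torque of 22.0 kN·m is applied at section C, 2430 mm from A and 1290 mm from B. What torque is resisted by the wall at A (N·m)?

With uniform GJ and both ends fixed, compatibility θ_AC = θ_CB gives T_A·a = T_B·b, together with T_A + T_B = T₀.
T_A = T₀·b/(a+b) = 22000·1290/3720 = 7629 N·m; T_B = 14370 N·m.

7630 N·m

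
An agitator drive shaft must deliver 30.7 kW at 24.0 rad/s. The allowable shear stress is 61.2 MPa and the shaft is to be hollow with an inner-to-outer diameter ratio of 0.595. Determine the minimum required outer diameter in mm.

49.6 mm

ω = 24.0 rad/s, so T = P/ω = 30.7×10³ / 24.00 = 1279 N·m.
For a hollow shaft with d_i/d_o = 0.595: τ_max = 16T/(π d_o³ (1−k⁴)), so d_o = [16T/(π τ_allow (1−k⁴))]^(1/3) = [16·1279/(π·6.12×10^7·0.8747)]^(1/3) = 0.04956 m.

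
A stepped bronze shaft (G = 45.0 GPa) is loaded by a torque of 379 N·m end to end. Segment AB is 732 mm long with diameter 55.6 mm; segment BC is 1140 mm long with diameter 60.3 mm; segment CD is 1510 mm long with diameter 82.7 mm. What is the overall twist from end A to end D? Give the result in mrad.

16.7 mrad

J_AB = π(0.0556)⁴/32 = 9.38×10^-7 m⁴; J_BC = π(0.0603)⁴/32 = 1.30×10^-6 m⁴; J_CD = π(0.0827)⁴/32 = 4.59×10^-6 m⁴.
θ = (T/G)·Σ L_i/J_i = (379.0/45.0×10⁹)·(0.732/9.38×10^-7 + 1.14/1.30×10^-6 + 1.51/4.59×10^-6) = 0.01674 rad.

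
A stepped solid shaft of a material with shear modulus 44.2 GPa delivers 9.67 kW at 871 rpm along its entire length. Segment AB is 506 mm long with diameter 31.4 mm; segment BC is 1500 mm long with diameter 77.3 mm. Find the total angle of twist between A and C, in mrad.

13.7 mrad

ω = 2π·871/60 = 91.21 rad/s, so T = P/ω = 9.67×10³ / 91.21 = 106.0 N·m.
J_AB = π(0.0314)⁴/32 = 9.54×10^-8 m⁴; J_BC = π(0.0773)⁴/32 = 3.51×10^-6 m⁴.
θ = (T/G)·Σ L_i/J_i = (106.0/44.2×10⁹)·(0.506/9.54×10^-8 + 1.50/3.51×10^-6) = 0.01374 rad.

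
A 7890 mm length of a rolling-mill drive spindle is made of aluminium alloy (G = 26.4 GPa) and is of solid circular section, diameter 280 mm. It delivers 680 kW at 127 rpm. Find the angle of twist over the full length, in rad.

0.0253 rad

ω = 2π·127/60 = 13.30 rad/s, so T = P/ω = 680×10³ / 13.30 = 51130 N·m.
J = πd⁴/32 = π(0.280)⁴/32 = 6.034×10^-4 m⁴.
θ = T·L/(G·J) = 51130 × 7.89 / (26.4×10⁹ × 6.034×10^-4) = 0.02532 rad.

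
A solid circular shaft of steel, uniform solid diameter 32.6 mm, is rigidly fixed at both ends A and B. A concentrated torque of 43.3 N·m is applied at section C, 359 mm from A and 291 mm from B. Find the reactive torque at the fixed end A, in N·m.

With uniform GJ and both ends fixed, compatibility θ_AC = θ_CB gives T_A·a = T_B·b, together with T_A + T_B = T₀.
T_A = T₀·b/(a+b) = 43.30·291/650.0 = 19.39 N·m; T_B = 23.91 N·m.

19.4 N·m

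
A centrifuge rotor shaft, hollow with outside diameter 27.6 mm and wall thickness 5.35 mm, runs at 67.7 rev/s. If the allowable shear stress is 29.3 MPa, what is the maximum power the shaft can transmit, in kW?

44.2 kW

J = π(d_o⁴ − d_i⁴)/32 = π(0.0276⁴ − 0.0169⁴)/32 = 4.896×10^-8 m⁴.
T_max = τ_allow·J/r = 2.93×10^7 × 4.896×10^-8 / 0.0138 = 104.0 N·m.
ω = 2π·67.7 = 425.4 rad/s, so P_max = T_max·ω = 4.422×10^4 W.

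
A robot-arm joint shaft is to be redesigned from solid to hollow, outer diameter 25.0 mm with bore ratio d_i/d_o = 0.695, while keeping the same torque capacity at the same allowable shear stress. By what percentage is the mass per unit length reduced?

Equal τ_max and T ⇒ the solid shaft needs d_s³ = d_o³(1−k⁴), so d_s = 25.0·(1−0.695⁴)^(1/3) = 22.88 mm.
Area ratio A_h/A_s = d_o²(1−k²)/d_s² = (1−k²)/(1−k⁴)^(2/3) = 0.6172.
Mass saving = 1 − 0.6172 = 38.3 %.

38.3 %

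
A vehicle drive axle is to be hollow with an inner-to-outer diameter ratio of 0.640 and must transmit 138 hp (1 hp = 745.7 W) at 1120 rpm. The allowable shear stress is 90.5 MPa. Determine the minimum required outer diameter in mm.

ω = 2π·1120/60 = 117.3 rad/s, so T = P/ω = 138×745.7 / 117.3 = 877.4 N·m.
For a hollow shaft with d_i/d_o = 0.640: τ_max = 16T/(π d_o³ (1−k⁴)), so d_o = [16T/(π τ_allow (1−k⁴))]^(1/3) = [16·877.4/(π·9.05×10^7·0.8322)]^(1/3) = 0.03900 m.

39.0 mm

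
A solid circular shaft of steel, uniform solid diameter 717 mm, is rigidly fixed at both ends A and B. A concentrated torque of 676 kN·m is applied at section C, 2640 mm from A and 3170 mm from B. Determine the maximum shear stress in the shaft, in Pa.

5.10e6 Pa

With uniform GJ and both ends fixed, compatibility θ_AC = θ_CB gives T_A·a = T_B·b, together with T_A + T_B = T₀.
T_A = T₀·b/(a+b) = 676000·3170/5810 = 368800 N·m; T_B = 307200 N·m.
τ in each portion: τ_AC = 5.10×10^6 Pa, τ_CB = 4.24×10^6 Pa; maximum is in AC.
τ_max = T_AC·r/J = 368800·0.358/0.0259 = 5.096×10^6 Pa.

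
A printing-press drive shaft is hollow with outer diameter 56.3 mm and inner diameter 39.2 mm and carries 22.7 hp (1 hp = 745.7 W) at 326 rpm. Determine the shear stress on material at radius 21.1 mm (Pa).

ω = 2π·326/60 = 34.14 rad/s, so T = P/ω = 22.7×745.7 / 34.14 = 495.8 N·m.
J = π(d_o⁴ − d_i⁴)/32 = π(0.0563⁴ − 0.0392⁴)/32 = 7.545×10^-7 m⁴.
Shear stress varies linearly with radius: τ = T·r/J = 495.8 × 0.0211 / 7.545×10^-7 = 1.387×10^7 Pa.

1.39e7 Pa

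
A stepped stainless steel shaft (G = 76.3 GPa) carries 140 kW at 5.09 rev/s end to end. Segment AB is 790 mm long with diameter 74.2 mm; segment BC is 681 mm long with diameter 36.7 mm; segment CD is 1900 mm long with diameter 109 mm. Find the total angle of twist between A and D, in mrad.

ω = 2π·5.09 = 31.98 rad/s, so T = P/ω = 140×10³ / 31.98 = 4378 N·m.
J_AB = π(0.0742)⁴/32 = 2.98×10^-6 m⁴; J_BC = π(0.0367)⁴/32 = 1.78×10^-7 m⁴; J_CD = π(0.109)⁴/32 = 1.39×10^-5 m⁴.
θ = (T/G)·Σ L_i/J_i = (4378/76.3×10⁹)·(0.790/2.98×10^-6 + 0.681/1.78×10^-7 + 1.90/1.39×10^-5) = 0.2425 rad.

242 mrad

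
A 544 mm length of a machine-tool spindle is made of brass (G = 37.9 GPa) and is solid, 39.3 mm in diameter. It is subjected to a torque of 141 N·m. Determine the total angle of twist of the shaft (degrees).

0.495°

J = πd⁴/32 = π(0.0393)⁴/32 = 2.342×10^-7 m⁴.
θ = T·L/(G·J) = 141.0 × 0.544 / (37.9×10⁹ × 2.342×10^-7) = 8.642×10^-3 rad.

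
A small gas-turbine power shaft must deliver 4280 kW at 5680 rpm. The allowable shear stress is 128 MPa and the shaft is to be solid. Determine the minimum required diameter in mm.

ω = 2π·5680/60 = 594.8 rad/s, so T = P/ω = 4280×10³ / 594.8 = 7196 N·m.
For a solid shaft τ_max = 16T/(πd³), so d = (16T/(π τ_allow))^(1/3) = (16·7196/(π·1.28×10^8))^(1/3) = 0.06591 m.

65.9 mm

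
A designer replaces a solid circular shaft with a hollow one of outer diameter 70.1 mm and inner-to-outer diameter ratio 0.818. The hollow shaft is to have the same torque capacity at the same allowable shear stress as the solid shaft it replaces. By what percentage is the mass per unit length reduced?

50.8 %

Equal τ_max and T ⇒ the solid shaft needs d_s³ = d_o³(1−k⁴), so d_s = 70.1·(1−0.818⁴)^(1/3) = 57.51 mm.
Area ratio A_h/A_s = d_o²(1−k²)/d_s² = (1−k²)/(1−k⁴)^(2/3) = 0.4915.
Mass saving = 1 − 0.4915 = 50.8 %.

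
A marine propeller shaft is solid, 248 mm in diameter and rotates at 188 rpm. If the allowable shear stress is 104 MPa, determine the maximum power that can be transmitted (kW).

6130 kW

J = πd⁴/32 = π(0.248)⁴/32 = 3.714×10^-4 m⁴.
T_max = τ_allow·J/r = 1.04×10^8 × 3.714×10^-4 / 0.124 = 311500 N·m.
ω = 2π·188/60 = 19.69 rad/s, so P_max = T_max·ω = 6.132×10^6 W.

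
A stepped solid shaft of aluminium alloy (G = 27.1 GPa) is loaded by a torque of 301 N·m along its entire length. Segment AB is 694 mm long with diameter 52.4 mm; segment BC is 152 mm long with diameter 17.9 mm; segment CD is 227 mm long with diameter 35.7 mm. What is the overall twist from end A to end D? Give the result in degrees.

11.1°

J_AB = π(0.0524)⁴/32 = 7.40×10^-7 m⁴; J_BC = π(0.0179)⁴/32 = 1.01×10^-8 m⁴; J_CD = π(0.0357)⁴/32 = 1.59×10^-7 m⁴.
θ = (T/G)·Σ L_i/J_i = (301.0/27.1×10⁹)·(0.694/7.40×10^-7 + 0.152/1.01×10^-8 + 0.227/1.59×10^-7) = 0.1937 rad.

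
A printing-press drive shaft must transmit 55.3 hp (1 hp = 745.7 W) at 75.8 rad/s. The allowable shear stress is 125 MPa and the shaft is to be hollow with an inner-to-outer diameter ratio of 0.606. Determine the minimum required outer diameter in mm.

ω = 75.8 rad/s, so T = P/ω = 55.3×745.7 / 75.80 = 544.0 N·m.
For a hollow shaft with d_i/d_o = 0.606: τ_max = 16T/(π d_o³ (1−k⁴)), so d_o = [16T/(π τ_allow (1−k⁴))]^(1/3) = [16·544.0/(π·1.25×10^8·0.8651)]^(1/3) = 0.02948 m.

29.5 mm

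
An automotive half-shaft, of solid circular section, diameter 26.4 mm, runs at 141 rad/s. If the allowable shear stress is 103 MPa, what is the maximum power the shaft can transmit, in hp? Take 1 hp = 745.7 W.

70.4 hp

J = πd⁴/32 = π(0.0264)⁴/32 = 4.769×10^-8 m⁴.
T_max = τ_allow·J/r = 1.03×10^8 × 4.769×10^-8 / 0.0132 = 372.1 N·m.
ω = 141 rad/s, so P_max = T_max·ω = 5.247×10^4 W.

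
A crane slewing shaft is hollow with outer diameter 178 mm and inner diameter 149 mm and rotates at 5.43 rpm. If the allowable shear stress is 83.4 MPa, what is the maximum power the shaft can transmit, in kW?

26.7 kW

J = π(d_o⁴ − d_i⁴)/32 = π(0.178⁴ − 0.149⁴)/32 = 5.017×10^-5 m⁴.
T_max = τ_allow·J/r = 8.34×10^7 × 5.017×10^-5 / 0.0890 = 47010 N·m.
ω = 2π·5.43/60 = 0.5686 rad/s, so P_max = T_max·ω = 2.673×10^4 W.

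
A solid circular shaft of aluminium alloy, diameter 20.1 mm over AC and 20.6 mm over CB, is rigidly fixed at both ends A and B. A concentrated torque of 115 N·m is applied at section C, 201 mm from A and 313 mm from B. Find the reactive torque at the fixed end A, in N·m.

67.3 N·m

Compatibility: T_A·a/J_AC = T_B·b/J_CB with T_A + T_B = T₀.
J_AC = 1.60×10^-8 m⁴, J_CB = 1.77×10^-8 m⁴, so T_A = T₀·(J_AC/a)/((J_AC/a)+(J_CB/b)) = 67.31 N·m, T_B = 47.69 N·m.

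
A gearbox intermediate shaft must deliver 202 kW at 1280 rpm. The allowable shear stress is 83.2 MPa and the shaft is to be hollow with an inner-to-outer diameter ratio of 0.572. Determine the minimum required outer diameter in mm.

ω = 2π·1280/60 = 134.0 rad/s, so T = P/ω = 202×10³ / 134.0 = 1507 N·m.
For a hollow shaft with d_i/d_o = 0.572: τ_max = 16T/(π d_o³ (1−k⁴)), so d_o = [16T/(π τ_allow (1−k⁴))]^(1/3) = [16·1507/(π·8.32×10^7·0.8930)]^(1/3) = 0.04692 m.

46.9 mm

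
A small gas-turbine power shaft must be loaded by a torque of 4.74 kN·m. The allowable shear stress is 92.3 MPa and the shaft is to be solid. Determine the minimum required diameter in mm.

64.0 mm

For a solid shaft τ_max = 16T/(πd³), so d = (16T/(π τ_allow))^(1/3) = (16·4740/(π·9.23×10^7))^(1/3) = 0.06395 m.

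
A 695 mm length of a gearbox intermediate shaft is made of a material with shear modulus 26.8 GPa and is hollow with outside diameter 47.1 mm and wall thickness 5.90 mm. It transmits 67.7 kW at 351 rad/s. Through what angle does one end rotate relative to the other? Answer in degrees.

ω = 351 rad/s, so T = P/ω = 67.7×10³ / 351.0 = 192.9 N·m.
J = π(d_o⁴ − d_i⁴)/32 = π(0.0471⁴ − 0.0353⁴)/32 = 3.307×10^-7 m⁴.
θ = T·L/(G·J) = 192.9 × 0.695 / (26.8×10⁹ × 3.307×10^-7) = 0.01512 rad.

0.867°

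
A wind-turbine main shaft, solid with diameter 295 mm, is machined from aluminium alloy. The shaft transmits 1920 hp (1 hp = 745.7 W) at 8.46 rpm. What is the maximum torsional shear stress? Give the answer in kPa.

321000 kPa

ω = 2π·8.46/60 = 0.8859 rad/s, so T = P/ω = 1920×745.7 / 0.8859 = 1.616e6 N·m.
J = πd⁴/32 = π(0.295)⁴/32 = 7.435×10^-4 m⁴.
τ_max = T·r/J = 1.616e6 × 0.147 / 7.435×10^-4 = 3.206×10^8 Pa.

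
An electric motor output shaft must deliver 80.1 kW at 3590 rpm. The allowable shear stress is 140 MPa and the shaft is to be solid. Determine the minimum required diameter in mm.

ω = 2π·3590/60 = 375.9 rad/s, so T = P/ω = 80.1×10³ / 375.9 = 213.1 N·m.
For a solid shaft τ_max = 16T/(πd³), so d = (16T/(π τ_allow))^(1/3) = (16·213.1/(π·1.40×10^8))^(1/3) = 0.01979 m.

19.8 mm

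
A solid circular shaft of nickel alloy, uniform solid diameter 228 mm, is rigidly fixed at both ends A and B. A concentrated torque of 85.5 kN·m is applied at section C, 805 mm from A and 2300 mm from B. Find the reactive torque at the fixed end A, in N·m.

With uniform GJ and both ends fixed, compatibility θ_AC = θ_CB gives T_A·a = T_B·b, together with T_A + T_B = T₀.
T_A = T₀·b/(a+b) = 85500·2300/3105 = 63330 N·m; T_B = 22170 N·m.

63300 N·m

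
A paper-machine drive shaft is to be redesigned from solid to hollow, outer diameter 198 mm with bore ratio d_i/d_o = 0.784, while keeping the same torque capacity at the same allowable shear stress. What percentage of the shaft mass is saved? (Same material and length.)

47.1 %

Equal τ_max and T ⇒ the solid shaft needs d_s³ = d_o³(1−k⁴), so d_s = 198·(1−0.784⁴)^(1/3) = 169.0 mm.
Area ratio A_h/A_s = d_o²(1−k²)/d_s² = (1−k²)/(1−k⁴)^(2/3) = 0.5287.
Mass saving = 1 − 0.5287 = 47.1 %.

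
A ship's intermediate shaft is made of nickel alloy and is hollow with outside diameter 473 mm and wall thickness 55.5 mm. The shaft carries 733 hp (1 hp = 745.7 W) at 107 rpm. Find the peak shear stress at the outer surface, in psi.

518 psi

ω = 2π·107/60 = 11.21 rad/s, so T = P/ω = 733×745.7 / 11.21 = 48780 N·m.
J = π(d_o⁴ − d_i⁴)/32 = π(0.473⁴ − 0.362⁴)/32 = 3.228×10^-3 m⁴.
τ_max = T·r/J = 48780 × 0.236 / 3.228×10^-3 = 3.574×10^6 Pa.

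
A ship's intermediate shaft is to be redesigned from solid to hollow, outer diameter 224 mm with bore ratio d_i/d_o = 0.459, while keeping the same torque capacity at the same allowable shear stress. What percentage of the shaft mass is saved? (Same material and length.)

18.6 %

Equal τ_max and T ⇒ the solid shaft needs d_s³ = d_o³(1−k⁴), so d_s = 224·(1−0.459⁴)^(1/3) = 220.6 mm.
Area ratio A_h/A_s = d_o²(1−k²)/d_s² = (1−k²)/(1−k⁴)^(2/3) = 0.8136.
Mass saving = 1 − 0.8136 = 18.6 %.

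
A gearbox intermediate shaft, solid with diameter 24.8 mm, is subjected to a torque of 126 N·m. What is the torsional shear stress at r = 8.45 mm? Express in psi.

J = πd⁴/32 = π(0.0248)⁴/32 = 3.714×10^-8 m⁴.
Shear stress varies linearly with radius: τ = T·r/J = 126.0 × 0.00845 / 3.714×10^-8 = 2.867×10^7 Pa.

4160 psi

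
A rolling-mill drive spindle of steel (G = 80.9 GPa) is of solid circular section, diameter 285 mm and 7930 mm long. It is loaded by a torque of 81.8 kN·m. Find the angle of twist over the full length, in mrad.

12.4 mrad

J = πd⁴/32 = π(0.285)⁴/32 = 6.477×10^-4 m⁴.
θ = T·L/(G·J) = 81800 × 7.93 / (80.9×10⁹ × 6.477×10^-4) = 0.01238 rad.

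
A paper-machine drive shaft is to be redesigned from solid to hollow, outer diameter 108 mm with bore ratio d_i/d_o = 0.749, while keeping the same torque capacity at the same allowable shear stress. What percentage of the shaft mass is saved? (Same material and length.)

43.5 %

Equal τ_max and T ⇒ the solid shaft needs d_s³ = d_o³(1−k⁴), so d_s = 108·(1−0.749⁴)^(1/3) = 95.22 mm.
Area ratio A_h/A_s = d_o²(1−k²)/d_s² = (1−k²)/(1−k⁴)^(2/3) = 0.5648.
Mass saving = 1 − 0.5648 = 43.5 %.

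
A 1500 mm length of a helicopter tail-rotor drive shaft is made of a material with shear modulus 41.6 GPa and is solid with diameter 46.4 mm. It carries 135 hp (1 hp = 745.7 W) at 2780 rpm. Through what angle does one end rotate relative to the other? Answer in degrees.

ω = 2π·2780/60 = 291.1 rad/s, so T = P/ω = 135×745.7 / 291.1 = 345.8 N·m.
J = πd⁴/32 = π(0.0464)⁴/32 = 4.551×10^-7 m⁴.
θ = T·L/(G·J) = 345.8 × 1.50 / (41.6×10⁹ × 4.551×10^-7) = 0.02740 rad.

1.57°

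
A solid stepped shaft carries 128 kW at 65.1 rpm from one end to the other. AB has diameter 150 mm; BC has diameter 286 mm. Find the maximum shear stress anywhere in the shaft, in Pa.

ω = 2π·65.1/60 = 6.817 rad/s, so T = P/ω = 128×10³ / 6.817 = 18780 N·m.
Under the same torque, τ_max = 16T/(πd³) is largest where d is smallest — segment AB (d = 150 mm).
τ_max = 16·18780/(π·(0.150)³) = 2.833×10^7 Pa.

2.83e7 Pa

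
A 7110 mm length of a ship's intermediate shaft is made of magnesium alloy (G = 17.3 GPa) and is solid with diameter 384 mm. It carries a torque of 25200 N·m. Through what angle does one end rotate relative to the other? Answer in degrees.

J = πd⁴/32 = π(0.384)⁴/32 = 2.135×10^-3 m⁴.
θ = T·L/(G·J) = 25200 × 7.11 / (17.3×10⁹ × 2.135×10^-3) = 4.852×10^-3 rad.

0.278°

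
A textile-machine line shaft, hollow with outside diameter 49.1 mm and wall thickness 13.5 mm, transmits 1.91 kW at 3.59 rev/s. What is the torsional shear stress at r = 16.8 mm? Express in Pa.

ω = 2π·3.59 = 22.56 rad/s, so T = P/ω = 1.91×10³ / 22.56 = 84.68 N·m.
J = π(d_o⁴ − d_i⁴)/32 = π(0.0491⁴ − 0.0221⁴)/32 = 5.472×10^-7 m⁴.
Shear stress varies linearly with radius: τ = T·r/J = 84.68 × 0.0168 / 5.472×10^-7 = 2.600×10^6 Pa.

2.60e6 Pa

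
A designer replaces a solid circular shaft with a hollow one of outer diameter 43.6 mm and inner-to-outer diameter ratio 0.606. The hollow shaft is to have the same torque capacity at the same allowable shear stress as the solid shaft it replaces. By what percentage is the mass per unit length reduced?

Equal τ_max and T ⇒ the solid shaft needs d_s³ = d_o³(1−k⁴), so d_s = 43.6·(1−0.606⁴)^(1/3) = 41.54 mm.
Area ratio A_h/A_s = d_o²(1−k²)/d_s² = (1−k²)/(1−k⁴)^(2/3) = 0.6969.
Mass saving = 1 − 0.6969 = 30.3 %.

30.3 %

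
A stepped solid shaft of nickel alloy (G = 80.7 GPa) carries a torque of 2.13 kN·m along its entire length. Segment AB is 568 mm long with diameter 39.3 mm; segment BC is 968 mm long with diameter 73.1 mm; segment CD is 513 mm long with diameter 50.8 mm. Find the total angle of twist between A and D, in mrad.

J_AB = π(0.0393)⁴/32 = 2.34×10^-7 m⁴; J_BC = π(0.0731)⁴/32 = 2.80×10^-6 m⁴; J_CD = π(0.0508)⁴/32 = 6.54×10^-7 m⁴.
θ = (T/G)·Σ L_i/J_i = (2130/80.7×10⁹)·(0.568/2.34×10^-7 + 0.968/2.80×10^-6 + 0.513/6.54×10^-7) = 0.09384 rad.

93.8 mrad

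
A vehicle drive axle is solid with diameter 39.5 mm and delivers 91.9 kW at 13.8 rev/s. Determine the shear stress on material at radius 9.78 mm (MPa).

43.4 MPa

ω = 2π·13.8 = 86.71 rad/s, so T = P/ω = 91.9×10³ / 86.71 = 1060 N·m.
J = πd⁴/32 = π(0.0395)⁴/32 = 2.390×10^-7 m⁴.
Shear stress varies linearly with radius: τ = T·r/J = 1060 × 0.00978 / 2.390×10^-7 = 4.337×10^7 Pa.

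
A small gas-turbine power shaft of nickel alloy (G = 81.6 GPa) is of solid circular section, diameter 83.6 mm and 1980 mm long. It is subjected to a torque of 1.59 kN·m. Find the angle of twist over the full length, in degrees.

J = πd⁴/32 = π(0.0836)⁴/32 = 4.795×10^-6 m⁴.
θ = T·L/(G·J) = 1590 × 1.98 / (81.6×10⁹ × 4.795×10^-6) = 8.045×10^-3 rad.

0.461°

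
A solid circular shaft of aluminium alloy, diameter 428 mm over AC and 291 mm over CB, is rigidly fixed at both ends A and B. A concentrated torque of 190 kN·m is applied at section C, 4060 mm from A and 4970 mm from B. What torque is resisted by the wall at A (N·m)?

162000 N·m

Compatibility: T_A·a/J_AC = T_B·b/J_CB with T_A + T_B = T₀.
J_AC = 3.29×10^-3 m⁴, J_CB = 7.04×10^-4 m⁴, so T_A = T₀·(J_AC/a)/((J_AC/a)+(J_CB/b)) = 161800 N·m, T_B = 28240 N·m.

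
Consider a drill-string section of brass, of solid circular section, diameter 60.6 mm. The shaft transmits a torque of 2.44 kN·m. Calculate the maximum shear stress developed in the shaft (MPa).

J = πd⁴/32 = π(0.0606)⁴/32 = 1.324×10^-6 m⁴.
τ_max = T·r/J = 2440 × 0.0303 / 1.324×10^-6 = 5.584×10^7 Pa.

55.8 MPa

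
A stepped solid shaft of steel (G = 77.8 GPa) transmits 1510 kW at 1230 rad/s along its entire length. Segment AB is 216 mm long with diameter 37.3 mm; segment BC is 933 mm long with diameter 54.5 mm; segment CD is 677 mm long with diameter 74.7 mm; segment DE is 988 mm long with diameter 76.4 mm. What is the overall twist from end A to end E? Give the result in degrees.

ω = 1230 rad/s, so T = P/ω = 1510×10³ / 1230 = 1228 N·m.
J_AB = π(0.0373)⁴/32 = 1.90×10^-7 m⁴; J_BC = π(0.0545)⁴/32 = 8.66×10^-7 m⁴; J_CD = π(0.0747)⁴/32 = 3.06×10^-6 m⁴; J_DE = π(0.0764)⁴/32 = 3.34×10^-6 m⁴.
θ = (T/G)·Σ L_i/J_i = (1228/77.8×10⁹)·(0.216/1.90×10^-7 + 0.933/8.66×10^-7 + 0.677/3.06×10^-6 + 0.988/3.34×10^-6) = 0.04309 rad.

2.47°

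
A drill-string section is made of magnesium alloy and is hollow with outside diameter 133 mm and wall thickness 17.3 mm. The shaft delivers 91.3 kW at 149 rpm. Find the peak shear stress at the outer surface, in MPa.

ω = 2π·149/60 = 15.60 rad/s, so T = P/ω = 91.3×10³ / 15.60 = 5851 N·m.
J = π(d_o⁴ − d_i⁴)/32 = π(0.133⁴ − 0.0984⁴)/32 = 2.151×10^-5 m⁴.
τ_max = T·r/J = 5851 × 0.0665 / 2.151×10^-5 = 1.809×10^7 Pa.

18.1 MPa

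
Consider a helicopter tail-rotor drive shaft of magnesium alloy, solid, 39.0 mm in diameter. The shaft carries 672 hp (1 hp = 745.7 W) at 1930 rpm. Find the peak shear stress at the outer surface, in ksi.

30.9 ksi

ω = 2π·1930/60 = 202.1 rad/s, so T = P/ω = 672×745.7 / 202.1 = 2479 N·m.
J = πd⁴/32 = π(0.0390)⁴/32 = 2.271×10^-7 m⁴.
τ_max = T·r/J = 2479 × 0.0195 / 2.271×10^-7 = 2.129×10^8 Pa.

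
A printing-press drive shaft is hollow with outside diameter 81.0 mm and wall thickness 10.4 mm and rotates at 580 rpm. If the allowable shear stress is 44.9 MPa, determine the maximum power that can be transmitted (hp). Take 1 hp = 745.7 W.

265 hp

J = π(d_o⁴ − d_i⁴)/32 = π(0.0810⁴ − 0.0602⁴)/32 = 2.937×10^-6 m⁴.
T_max = τ_allow·J/r = 4.49×10^7 × 2.937×10^-6 / 0.0405 = 3256 N·m.
ω = 2π·580/60 = 60.74 rad/s, so P_max = T_max·ω = 1.977×10^5 W.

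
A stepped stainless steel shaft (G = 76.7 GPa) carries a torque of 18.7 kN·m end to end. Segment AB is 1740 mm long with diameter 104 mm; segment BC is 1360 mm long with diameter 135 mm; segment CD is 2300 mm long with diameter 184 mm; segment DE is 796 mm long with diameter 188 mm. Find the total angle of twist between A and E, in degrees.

J_AB = π(0.104)⁴/32 = 1.15×10^-5 m⁴; J_BC = π(0.135)⁴/32 = 3.26×10^-5 m⁴; J_CD = π(0.184)⁴/32 = 1.13×10^-4 m⁴; J_DE = π(0.188)⁴/32 = 1.23×10^-4 m⁴.
θ = (T/G)·Σ L_i/J_i = (18700/76.7×10⁹)·(1.74/1.15×10^-5 + 1.36/3.26×10^-5 + 2.30/1.13×10^-4 + 0.796/1.23×10^-4) = 0.05367 rad.

3.08°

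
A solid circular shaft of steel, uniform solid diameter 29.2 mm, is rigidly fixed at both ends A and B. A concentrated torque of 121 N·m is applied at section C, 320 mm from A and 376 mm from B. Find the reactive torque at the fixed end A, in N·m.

65.4 N·m

With uniform GJ and both ends fixed, compatibility θ_AC = θ_CB gives T_A·a = T_B·b, together with T_A + T_B = T₀.
T_A = T₀·b/(a+b) = 121.0·376/696.0 = 65.37 N·m; T_B = 55.63 N·m.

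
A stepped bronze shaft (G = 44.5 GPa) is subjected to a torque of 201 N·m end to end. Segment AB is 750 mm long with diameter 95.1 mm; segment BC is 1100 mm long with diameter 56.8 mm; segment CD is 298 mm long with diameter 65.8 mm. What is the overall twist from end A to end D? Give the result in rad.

0.00602 rad

J_AB = π(0.0951)⁴/32 = 8.03×10^-6 m⁴; J_BC = π(0.0568)⁴/32 = 1.02×10^-6 m⁴; J_CD = π(0.0658)⁴/32 = 1.84×10^-6 m⁴.
θ = (T/G)·Σ L_i/J_i = (201.0/44.5×10⁹)·(0.750/8.03×10^-6 + 1.10/1.02×10^-6 + 0.298/1.84×10^-6) = 6.015×10^-3 rad.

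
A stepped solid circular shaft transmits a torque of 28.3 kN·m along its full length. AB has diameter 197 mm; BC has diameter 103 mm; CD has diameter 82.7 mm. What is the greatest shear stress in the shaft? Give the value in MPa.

Under the same torque, τ_max = 16T/(πd³) is largest where d is smallest — segment CD (d = 82.7 mm).
τ_max = 16·28300/(π·(0.0827)³) = 2.548×10^8 Pa.

255 MPa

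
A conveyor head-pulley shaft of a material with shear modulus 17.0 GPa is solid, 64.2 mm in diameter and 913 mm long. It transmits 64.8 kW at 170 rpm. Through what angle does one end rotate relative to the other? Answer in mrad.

117 mrad

ω = 2π·170/60 = 17.80 rad/s, so T = P/ω = 64.8×10³ / 17.80 = 3640 N·m.
J = πd⁴/32 = π(0.0642)⁴/32 = 1.668×10^-6 m⁴.
θ = T·L/(G·J) = 3640 × 0.913 / (17.0×10⁹ × 1.668×10^-6) = 0.1172 rad.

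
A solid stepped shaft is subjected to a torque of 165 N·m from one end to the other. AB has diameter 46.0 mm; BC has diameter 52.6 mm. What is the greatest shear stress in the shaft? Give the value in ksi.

1.25 ksi

Under the same torque, τ_max = 16T/(πd³) is largest where d is smallest — segment AB (d = 46.0 mm).
τ_max = 16·165.0/(π·(0.0460)³) = 8.633×10^6 Pa.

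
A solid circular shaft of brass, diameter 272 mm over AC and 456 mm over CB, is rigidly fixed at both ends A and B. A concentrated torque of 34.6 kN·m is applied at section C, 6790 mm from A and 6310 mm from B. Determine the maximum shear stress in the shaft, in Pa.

1.66e6 Pa

Compatibility: T_A·a/J_AC = T_B·b/J_CB with T_A + T_B = T₀.
J_AC = 5.37×10^-4 m⁴, J_CB = 4.24×10^-3 m⁴, so T_A = T₀·(J_AC/a)/((J_AC/a)+(J_CB/b)) = 3642 N·m, T_B = 30960 N·m.
τ in each portion: τ_AC = 9.22×10^5 Pa, τ_CB = 1.66×10^6 Pa; maximum is in CB.
τ_max = T_CB·r/J = 30960·0.228/4.24×10^-3 = 1.663×10^6 Pa.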